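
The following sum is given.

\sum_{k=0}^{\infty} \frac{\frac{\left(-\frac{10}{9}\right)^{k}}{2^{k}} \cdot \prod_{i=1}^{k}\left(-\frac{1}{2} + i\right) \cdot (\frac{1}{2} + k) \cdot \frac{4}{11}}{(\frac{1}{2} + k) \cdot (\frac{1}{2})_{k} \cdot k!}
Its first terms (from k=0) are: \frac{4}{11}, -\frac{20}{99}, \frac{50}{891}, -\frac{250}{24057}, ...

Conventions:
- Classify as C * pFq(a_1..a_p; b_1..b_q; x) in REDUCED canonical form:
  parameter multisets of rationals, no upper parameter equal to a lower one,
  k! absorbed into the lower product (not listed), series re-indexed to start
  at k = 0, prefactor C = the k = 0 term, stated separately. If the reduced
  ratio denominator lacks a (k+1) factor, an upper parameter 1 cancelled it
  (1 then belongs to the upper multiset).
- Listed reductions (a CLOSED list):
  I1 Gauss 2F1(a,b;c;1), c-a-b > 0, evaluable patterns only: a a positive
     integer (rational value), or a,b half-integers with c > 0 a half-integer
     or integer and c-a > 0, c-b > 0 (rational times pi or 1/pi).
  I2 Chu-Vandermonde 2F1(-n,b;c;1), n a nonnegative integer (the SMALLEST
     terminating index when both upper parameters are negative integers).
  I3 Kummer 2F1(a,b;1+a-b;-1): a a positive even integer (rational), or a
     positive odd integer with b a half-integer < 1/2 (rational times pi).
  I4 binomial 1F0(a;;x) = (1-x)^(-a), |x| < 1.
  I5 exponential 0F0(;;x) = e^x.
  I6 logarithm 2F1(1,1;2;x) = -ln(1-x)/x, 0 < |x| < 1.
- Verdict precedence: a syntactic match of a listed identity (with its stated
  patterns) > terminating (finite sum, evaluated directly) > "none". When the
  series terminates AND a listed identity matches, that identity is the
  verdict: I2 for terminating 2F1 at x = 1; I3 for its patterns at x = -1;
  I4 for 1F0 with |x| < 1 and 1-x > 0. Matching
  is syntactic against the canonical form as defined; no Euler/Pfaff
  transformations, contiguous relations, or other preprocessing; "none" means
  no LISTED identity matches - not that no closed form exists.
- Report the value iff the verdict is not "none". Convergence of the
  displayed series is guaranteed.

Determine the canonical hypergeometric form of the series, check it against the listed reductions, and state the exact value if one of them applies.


Classification (C = \frac{4}{11}): 0F0 with upper {-}, lower {-}, argument x = -\frac{5}{9}. Verdict: the exponential series (I5) applies (the 0F0 exponential series at x = -\frac{5}{9}). Exact value: \frac{4}{11} \cdot e^{-\frac{5}{9}}.

First insight: t_0 = \frac{4}{11} here, and the parameter 1/2 appears in both the upper and lower lists and cancels (alongside the other common factor).
Term ratio: r(k) = -\frac{5}{9} * 1 / [(k+1)] - rational in k, leading ratio -\frac{5}{9}; with t_0 = \frac{4}{11}, classification follows.


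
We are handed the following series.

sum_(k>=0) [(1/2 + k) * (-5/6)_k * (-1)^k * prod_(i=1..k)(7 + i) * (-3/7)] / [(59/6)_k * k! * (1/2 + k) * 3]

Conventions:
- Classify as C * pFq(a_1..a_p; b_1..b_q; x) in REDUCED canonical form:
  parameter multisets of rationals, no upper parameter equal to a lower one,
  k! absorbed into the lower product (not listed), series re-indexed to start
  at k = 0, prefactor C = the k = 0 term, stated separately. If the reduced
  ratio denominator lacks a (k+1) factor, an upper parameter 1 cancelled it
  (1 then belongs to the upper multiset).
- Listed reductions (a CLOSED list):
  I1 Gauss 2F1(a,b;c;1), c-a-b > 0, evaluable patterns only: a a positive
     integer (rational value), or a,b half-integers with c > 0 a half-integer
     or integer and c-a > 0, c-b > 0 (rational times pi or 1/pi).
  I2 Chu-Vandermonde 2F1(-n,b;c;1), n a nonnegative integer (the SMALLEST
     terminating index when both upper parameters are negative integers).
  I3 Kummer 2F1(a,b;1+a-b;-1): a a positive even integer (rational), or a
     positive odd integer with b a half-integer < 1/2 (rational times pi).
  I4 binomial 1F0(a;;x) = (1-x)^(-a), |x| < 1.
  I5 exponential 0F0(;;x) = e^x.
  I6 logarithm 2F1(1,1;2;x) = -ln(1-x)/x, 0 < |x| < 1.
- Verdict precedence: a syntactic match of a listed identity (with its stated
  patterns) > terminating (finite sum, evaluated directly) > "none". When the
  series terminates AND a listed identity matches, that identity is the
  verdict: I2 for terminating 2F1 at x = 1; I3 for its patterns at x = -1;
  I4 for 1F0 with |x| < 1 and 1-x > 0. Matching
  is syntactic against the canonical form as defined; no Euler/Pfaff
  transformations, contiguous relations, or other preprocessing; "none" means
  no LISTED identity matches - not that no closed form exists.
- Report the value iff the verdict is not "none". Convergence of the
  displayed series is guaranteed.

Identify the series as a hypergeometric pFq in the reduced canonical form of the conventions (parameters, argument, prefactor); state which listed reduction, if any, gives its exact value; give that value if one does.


Canonical form: C = -1/7 times 2F1 with upper {-5/6, 8}, lower {59/6}, x = -1. Verdict at x = -1: Kummer's theorem (I3) matches (x = -1; c = 59/6 equals 1+a-b for upper {-5/6, 8}: listed pattern). Its exact value is -102131/435456.

First insight: t_0 = -1/7 here, and striking the common factor k + 1/2 reduces the term (C = -1/7, x = -1).
Adjacent-term ratio: r(k) = (-1) * (k-5/6) (k+8) / [(k+59/6) (k+1)] - rational; roots negated = parameters, x = (-1), C = -1/7.


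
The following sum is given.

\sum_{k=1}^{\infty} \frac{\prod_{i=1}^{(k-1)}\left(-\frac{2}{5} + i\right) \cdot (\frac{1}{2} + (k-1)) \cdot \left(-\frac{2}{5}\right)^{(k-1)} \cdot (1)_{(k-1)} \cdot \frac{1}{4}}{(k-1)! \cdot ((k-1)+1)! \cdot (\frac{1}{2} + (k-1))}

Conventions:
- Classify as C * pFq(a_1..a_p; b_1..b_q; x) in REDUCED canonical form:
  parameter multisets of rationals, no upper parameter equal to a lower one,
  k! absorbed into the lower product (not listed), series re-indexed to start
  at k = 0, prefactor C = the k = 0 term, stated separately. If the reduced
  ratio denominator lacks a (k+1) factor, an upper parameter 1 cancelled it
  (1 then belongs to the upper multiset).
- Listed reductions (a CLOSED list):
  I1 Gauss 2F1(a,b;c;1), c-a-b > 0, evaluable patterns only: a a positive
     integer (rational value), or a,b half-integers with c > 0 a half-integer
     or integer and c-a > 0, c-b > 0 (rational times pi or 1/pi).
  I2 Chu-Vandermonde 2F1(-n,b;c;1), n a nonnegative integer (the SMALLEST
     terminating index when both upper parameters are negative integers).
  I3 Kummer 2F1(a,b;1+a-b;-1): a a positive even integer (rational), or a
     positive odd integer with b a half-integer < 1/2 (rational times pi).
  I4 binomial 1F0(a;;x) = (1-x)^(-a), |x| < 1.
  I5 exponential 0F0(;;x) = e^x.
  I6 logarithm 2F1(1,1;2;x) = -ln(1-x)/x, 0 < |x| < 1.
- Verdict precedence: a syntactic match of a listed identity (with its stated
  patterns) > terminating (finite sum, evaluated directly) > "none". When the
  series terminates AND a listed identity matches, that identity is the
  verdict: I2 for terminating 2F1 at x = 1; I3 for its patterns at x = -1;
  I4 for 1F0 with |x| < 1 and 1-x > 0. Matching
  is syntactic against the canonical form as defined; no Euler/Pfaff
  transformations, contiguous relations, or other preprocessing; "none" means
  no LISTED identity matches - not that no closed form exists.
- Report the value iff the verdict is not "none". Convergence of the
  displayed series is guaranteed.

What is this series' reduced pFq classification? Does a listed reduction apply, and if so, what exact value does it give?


This is \frac{1}{4} * 2F1(\frac{3}{5}, 1; 2; -\frac{2}{5}) in reduced canonical form. Verdict: none. No listed pattern accepts 2F1(\frac{3}{5}, 1; 2; -\frac{2}{5}).

Key step: t_0 = \frac{1}{4} here, and the running product (C = 1/4, x = -2/5) telescopes to a rising factorial.
Step ratio: r(k) = -\frac{2}{5} * (k+\frac{3}{5}) (k+1) / [(k+2) (k+1)] - rational; roots negated = parameters, x = -\frac{2}{5}, C = \frac{1}{4}.


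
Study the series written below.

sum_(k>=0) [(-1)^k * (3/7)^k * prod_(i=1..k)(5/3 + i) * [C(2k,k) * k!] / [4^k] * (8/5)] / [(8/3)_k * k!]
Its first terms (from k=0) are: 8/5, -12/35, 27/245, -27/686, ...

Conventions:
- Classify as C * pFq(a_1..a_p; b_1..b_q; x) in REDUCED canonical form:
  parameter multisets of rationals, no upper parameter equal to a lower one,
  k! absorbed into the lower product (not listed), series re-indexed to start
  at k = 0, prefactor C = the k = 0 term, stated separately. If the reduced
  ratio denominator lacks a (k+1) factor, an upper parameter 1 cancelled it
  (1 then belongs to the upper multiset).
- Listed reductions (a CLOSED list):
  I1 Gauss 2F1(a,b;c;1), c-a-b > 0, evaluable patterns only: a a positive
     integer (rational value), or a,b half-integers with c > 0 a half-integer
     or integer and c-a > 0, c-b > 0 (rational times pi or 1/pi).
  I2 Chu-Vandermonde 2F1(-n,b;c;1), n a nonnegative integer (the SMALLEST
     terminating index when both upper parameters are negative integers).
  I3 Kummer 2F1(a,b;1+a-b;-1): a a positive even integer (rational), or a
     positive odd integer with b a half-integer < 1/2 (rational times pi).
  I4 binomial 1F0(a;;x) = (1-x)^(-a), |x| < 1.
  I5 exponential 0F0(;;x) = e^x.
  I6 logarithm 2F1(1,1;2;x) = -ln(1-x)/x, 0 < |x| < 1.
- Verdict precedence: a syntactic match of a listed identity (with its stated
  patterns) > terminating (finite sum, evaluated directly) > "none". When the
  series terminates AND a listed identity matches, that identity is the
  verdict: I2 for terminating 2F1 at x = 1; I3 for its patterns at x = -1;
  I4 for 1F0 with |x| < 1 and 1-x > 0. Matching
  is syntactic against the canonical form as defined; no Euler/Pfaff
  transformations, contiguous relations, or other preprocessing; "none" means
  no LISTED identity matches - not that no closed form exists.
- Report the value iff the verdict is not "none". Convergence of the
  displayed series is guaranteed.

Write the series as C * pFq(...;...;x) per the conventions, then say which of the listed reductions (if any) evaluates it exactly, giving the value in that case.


The series (x = -3/7) is 1F0: upper {1/2}, lower {-}, prefactor 8/5. Verdict: the I4 binomial reduction matches (the 1F0 binomial series: exponent -1/2, x = -3/7). Exact value: (8/5) * (10/7)^(-1/2).

First insight: with t_0 = 8/5, the parameter 8/3 appears in both the upper and lower lists and cancels.
Term ratio: r(k) = (-3/7) * (k+1/2) / [(k+1)] - rational; roots negated = parameters, x = (-3/7), C = 8/5.


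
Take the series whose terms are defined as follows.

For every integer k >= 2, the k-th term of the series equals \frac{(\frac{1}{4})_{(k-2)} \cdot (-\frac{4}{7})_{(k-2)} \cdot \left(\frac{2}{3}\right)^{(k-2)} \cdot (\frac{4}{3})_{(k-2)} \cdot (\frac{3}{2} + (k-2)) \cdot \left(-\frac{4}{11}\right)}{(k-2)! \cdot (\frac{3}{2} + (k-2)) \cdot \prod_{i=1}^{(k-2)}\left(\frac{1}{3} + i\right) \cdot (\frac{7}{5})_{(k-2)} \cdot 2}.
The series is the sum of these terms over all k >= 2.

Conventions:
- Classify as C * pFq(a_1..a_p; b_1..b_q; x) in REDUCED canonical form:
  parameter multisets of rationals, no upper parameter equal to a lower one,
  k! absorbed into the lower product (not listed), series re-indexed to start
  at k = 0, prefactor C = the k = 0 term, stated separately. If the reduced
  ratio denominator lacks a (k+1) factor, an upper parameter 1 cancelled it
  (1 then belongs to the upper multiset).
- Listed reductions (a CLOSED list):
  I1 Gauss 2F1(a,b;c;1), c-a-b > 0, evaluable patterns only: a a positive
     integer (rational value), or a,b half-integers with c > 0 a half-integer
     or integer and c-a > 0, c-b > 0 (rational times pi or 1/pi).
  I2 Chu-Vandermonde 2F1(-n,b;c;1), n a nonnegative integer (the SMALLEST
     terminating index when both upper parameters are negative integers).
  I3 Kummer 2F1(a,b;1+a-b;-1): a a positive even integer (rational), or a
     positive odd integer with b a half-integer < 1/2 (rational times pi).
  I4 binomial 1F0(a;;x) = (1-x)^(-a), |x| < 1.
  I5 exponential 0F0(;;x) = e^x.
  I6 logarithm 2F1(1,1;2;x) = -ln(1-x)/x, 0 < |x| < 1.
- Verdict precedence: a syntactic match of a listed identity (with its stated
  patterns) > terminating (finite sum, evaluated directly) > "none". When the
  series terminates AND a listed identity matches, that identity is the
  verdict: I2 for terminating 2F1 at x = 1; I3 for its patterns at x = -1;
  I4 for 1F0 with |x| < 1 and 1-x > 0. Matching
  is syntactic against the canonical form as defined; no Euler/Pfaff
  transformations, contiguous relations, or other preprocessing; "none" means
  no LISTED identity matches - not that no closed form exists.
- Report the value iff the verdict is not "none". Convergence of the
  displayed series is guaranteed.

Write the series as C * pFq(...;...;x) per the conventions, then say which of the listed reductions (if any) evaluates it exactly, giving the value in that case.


Canonical form: C = -\frac{2}{11} times 2F1 with upper {-\frac{4}{7}, \frac{1}{4}}, lower {\frac{7}{5}}, x = \frac{2}{3}. Verdict: no listed reduction: x = \frac{2}{3} and upper {-\frac{4}{7}, \frac{1}{4}} fail every I1-I6 pattern.

Structural cue: with t_0 = -\frac{2}{11}, the constant factors (C = -2/11) combine into one prefactor.
Consecutive-term ratio: r(k) = \frac{2}{3} * (k-\frac{4}{7}) (k+\frac{1}{4}) / [(k+\frac{7}{5}) (k+1)] - rational in k. x = \frac{2}{3}; t_0 = -\frac{2}{11}; negate the roots.


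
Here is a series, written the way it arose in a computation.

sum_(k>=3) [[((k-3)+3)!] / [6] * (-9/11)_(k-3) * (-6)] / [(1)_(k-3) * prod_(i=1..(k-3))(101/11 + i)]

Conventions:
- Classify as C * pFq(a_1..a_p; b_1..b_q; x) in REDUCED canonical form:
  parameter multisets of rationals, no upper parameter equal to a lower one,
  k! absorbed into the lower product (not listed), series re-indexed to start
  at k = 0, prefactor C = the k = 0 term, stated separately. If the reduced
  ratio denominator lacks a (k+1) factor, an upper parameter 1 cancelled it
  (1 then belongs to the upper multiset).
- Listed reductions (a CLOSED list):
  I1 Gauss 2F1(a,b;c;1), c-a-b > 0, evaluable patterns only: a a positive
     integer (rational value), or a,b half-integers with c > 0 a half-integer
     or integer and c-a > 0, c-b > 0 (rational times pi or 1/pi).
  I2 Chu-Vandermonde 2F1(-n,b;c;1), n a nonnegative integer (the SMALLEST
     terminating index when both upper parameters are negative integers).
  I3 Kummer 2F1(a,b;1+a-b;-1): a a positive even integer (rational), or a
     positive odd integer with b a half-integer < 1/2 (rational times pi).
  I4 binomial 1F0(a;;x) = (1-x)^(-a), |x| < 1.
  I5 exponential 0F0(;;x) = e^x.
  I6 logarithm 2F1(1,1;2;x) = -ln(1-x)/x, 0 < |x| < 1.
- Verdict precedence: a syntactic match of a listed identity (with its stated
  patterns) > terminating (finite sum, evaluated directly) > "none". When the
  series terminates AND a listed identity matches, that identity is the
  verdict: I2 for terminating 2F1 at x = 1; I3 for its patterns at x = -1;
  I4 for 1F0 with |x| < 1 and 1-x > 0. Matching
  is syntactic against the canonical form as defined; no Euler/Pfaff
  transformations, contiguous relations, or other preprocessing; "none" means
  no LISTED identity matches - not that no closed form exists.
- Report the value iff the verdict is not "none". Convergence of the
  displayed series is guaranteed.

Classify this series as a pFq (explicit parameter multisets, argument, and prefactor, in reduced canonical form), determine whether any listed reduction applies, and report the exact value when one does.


First insight: t_0 being -6, the lower running product (prefactor -6) is a rising factorial.
Term ratio: r(k) = 1 * (k-9/11) (k+4) / [(k+112/11) (k+1)] - rational in k, leading ratio 1; with t_0 = -6, classification follows.

With C = -6: the canonical form is 2F1(-9/11, 4; 112/11; 1). Verdict (x = 1): the Gauss summation I1 applies (x = 1: the Gamma ratio telescopes since c-a-b = 7 > 0 and a = 4 in Z>0). Value: -406929/102487.


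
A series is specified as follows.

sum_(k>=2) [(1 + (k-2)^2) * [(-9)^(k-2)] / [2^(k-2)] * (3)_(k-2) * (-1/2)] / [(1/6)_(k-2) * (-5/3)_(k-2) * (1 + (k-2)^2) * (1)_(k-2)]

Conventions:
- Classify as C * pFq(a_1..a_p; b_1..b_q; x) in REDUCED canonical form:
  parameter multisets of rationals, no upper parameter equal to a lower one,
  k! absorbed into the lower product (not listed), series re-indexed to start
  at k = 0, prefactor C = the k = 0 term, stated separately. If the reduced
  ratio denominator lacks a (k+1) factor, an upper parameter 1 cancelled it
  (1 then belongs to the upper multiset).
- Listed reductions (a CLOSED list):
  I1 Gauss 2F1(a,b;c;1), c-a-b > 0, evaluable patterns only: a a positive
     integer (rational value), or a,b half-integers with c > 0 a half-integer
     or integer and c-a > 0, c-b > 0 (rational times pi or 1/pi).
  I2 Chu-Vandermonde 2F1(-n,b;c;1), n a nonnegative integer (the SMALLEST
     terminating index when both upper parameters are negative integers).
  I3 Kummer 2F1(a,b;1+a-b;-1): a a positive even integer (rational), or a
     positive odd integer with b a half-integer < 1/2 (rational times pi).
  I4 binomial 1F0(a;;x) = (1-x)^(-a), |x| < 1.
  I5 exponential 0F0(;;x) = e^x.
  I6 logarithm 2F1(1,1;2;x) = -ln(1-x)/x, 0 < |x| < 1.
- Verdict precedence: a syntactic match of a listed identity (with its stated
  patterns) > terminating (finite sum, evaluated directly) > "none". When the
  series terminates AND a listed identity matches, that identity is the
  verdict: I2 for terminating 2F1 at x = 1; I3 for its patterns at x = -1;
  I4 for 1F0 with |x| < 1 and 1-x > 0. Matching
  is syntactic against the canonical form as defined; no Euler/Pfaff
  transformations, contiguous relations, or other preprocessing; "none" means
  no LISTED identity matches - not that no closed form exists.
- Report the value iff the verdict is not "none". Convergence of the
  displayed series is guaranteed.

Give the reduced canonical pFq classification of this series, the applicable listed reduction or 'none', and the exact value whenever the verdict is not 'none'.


x = -9/2 here; the reduced form reads 1F2, upper {3}, lower {-5/3, 1/6}, C = -1/2. Verdict: none - this 1F2 at x = -9/2 matches no listed pattern, and upper {3} holds no stopper.

The tell: t_0 = -1/2 here, and (1)_k (C = -1/2) is k! itself.
Term ratio: r(k) = (-9/2) * (k+3) / [(k-5/3) (k+1/6) (k+1)] - rational in k. x = (-9/2); t_0 = -1/2; negate the roots.


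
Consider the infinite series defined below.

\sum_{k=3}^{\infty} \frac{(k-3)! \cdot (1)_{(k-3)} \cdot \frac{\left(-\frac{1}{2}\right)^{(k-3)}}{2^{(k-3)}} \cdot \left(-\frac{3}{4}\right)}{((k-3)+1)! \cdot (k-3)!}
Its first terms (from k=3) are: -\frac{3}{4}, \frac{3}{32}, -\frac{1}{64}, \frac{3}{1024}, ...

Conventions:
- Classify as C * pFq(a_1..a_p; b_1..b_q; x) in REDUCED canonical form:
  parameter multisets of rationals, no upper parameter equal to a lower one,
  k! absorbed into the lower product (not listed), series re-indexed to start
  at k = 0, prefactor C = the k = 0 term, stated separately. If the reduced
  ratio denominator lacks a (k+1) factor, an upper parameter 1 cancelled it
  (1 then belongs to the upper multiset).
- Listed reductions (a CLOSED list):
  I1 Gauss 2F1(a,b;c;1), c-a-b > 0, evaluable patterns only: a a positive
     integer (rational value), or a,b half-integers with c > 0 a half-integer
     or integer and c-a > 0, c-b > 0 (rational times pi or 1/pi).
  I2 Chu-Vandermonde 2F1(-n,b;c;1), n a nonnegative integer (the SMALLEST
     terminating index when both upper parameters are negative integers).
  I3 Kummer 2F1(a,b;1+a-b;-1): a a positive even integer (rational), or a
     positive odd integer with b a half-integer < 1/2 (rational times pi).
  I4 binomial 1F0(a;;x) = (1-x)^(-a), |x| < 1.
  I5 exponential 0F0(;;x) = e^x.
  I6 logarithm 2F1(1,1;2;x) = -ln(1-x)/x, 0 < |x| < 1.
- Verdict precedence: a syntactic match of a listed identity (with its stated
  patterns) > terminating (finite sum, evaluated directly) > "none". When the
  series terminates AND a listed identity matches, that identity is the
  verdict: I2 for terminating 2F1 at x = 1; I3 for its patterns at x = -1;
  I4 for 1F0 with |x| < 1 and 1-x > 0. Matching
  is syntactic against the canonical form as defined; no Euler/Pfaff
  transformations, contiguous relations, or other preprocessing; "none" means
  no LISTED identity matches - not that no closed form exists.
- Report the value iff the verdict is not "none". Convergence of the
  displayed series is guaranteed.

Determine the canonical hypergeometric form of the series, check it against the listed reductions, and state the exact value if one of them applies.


First insight: t_0 being -\frac{3}{4}, the denominator's factorial ratio (prefactor -3/4) is a lower Pochhammer.
Ratio: r(k) = -\frac{1}{4} * (k+1) (k+1) / [(k+2) (k+1)] ; factor over Q: parameters, x = -\frac{1}{4}, and C = -\frac{3}{4}.

With C = -\frac{3}{4}: the canonical form is 2F1(1, 1; 2; -\frac{1}{4}). Verdict at x = -\frac{1}{4}: the I6 logarithm reduction matches (the logarithm: parameters (1,1;2), x = -\frac{1}{4}). Its exact value is \left(-3\right) \cdot \ln\left(\frac{5}{4}\right).


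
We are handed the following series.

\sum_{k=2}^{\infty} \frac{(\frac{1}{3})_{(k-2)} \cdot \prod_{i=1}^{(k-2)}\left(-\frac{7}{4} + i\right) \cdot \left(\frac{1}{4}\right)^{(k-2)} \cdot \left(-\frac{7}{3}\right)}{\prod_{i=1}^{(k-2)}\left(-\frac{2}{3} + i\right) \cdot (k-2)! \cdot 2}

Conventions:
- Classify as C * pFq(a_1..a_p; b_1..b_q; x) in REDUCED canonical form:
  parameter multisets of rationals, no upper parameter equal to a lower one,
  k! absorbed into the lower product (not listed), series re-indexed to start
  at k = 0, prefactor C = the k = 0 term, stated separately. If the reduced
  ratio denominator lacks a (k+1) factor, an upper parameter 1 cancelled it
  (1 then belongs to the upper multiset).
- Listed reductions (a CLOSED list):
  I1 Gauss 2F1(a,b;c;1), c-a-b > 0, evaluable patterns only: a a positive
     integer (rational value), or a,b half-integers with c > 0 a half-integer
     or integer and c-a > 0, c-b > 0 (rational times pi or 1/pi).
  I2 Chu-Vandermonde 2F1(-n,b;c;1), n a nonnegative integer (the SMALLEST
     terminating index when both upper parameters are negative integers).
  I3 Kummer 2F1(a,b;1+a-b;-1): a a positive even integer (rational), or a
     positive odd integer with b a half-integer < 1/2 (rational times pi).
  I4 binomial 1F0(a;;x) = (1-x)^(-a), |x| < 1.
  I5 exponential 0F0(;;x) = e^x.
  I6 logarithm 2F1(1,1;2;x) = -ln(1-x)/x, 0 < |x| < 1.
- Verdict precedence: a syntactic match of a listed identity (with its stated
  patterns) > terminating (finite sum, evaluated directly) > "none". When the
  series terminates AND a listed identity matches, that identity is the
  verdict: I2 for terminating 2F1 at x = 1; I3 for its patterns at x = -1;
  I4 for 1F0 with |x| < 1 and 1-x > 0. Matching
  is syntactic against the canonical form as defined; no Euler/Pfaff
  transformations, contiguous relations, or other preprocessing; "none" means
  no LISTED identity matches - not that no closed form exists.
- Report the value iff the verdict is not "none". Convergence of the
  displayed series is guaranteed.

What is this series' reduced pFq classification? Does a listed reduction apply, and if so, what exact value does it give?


Key observation: with t_0 = -\frac{7}{6}, the parameter 1/3 appears in both the upper and lower lists and cancels.
Adjacent-term ratio: r(k) = \frac{1}{4} * (k-\frac{3}{4}) / [(k+1)] - rational in k, leading ratio \frac{1}{4}; with t_0 = -\frac{7}{6}, classification follows.

At argument \frac{1}{4}: a 1F0 with upper {-\frac{3}{4}}, lower {-}, scaled by C = -\frac{7}{6}. Verdict: this is the I4 binomial reduction (the 1F0 binomial series: exponent 3/4, x = \frac{1}{4}). Hence: \left(-\frac{7}{6}\right) \cdot \left(\frac{3}{4}\right)^{\frac{3}{4}}.


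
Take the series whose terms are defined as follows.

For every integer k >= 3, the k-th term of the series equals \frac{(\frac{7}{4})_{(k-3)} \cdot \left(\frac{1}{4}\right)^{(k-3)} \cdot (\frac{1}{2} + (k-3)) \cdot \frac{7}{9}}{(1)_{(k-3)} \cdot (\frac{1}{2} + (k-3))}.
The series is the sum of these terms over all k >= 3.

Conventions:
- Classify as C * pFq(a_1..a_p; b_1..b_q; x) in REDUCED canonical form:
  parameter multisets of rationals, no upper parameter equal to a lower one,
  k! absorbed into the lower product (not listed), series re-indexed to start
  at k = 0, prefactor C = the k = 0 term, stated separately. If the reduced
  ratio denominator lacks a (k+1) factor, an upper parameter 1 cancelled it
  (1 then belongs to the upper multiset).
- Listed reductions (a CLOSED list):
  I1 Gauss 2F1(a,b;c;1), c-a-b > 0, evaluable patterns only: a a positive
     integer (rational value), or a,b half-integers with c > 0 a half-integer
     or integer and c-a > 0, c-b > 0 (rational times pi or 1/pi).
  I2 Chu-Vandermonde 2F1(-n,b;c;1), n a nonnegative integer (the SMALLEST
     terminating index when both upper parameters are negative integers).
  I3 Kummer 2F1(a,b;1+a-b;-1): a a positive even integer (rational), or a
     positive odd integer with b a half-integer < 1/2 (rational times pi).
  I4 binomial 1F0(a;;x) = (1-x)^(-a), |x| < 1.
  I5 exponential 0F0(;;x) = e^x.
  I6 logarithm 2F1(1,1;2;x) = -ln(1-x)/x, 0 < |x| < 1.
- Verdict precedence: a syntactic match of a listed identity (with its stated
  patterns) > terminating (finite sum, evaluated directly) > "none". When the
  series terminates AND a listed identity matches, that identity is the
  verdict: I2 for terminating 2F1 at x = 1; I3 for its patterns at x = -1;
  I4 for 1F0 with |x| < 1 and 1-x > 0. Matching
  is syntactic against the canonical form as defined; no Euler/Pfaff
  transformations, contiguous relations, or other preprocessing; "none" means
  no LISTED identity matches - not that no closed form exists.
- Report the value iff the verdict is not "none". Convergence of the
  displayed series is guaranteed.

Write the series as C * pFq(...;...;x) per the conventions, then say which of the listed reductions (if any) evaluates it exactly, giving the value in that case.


Key step: t_0 being \frac{7}{9}, (1)_k (C = 7/9, x = 1/4) is k! itself.
Step ratio: r(k) = \frac{1}{4} * (k+\frac{7}{4}) / [(k+1)] ; factor over Q: parameters, x = \frac{1}{4}, and C = \frac{7}{9}.

Prefactor \frac{7}{9}, argument \frac{1}{4}: 1F0 with upper {\frac{7}{4}} over lower {-}. Verdict (x = \frac{1}{4}): the binomial series (I4) applies (the 1F0 binomial series: exponent -7/4, x = \frac{1}{4}). Hence: \frac{7}{9} \cdot \left(\frac{3}{4}\right)^{-\frac{7}{4}}.


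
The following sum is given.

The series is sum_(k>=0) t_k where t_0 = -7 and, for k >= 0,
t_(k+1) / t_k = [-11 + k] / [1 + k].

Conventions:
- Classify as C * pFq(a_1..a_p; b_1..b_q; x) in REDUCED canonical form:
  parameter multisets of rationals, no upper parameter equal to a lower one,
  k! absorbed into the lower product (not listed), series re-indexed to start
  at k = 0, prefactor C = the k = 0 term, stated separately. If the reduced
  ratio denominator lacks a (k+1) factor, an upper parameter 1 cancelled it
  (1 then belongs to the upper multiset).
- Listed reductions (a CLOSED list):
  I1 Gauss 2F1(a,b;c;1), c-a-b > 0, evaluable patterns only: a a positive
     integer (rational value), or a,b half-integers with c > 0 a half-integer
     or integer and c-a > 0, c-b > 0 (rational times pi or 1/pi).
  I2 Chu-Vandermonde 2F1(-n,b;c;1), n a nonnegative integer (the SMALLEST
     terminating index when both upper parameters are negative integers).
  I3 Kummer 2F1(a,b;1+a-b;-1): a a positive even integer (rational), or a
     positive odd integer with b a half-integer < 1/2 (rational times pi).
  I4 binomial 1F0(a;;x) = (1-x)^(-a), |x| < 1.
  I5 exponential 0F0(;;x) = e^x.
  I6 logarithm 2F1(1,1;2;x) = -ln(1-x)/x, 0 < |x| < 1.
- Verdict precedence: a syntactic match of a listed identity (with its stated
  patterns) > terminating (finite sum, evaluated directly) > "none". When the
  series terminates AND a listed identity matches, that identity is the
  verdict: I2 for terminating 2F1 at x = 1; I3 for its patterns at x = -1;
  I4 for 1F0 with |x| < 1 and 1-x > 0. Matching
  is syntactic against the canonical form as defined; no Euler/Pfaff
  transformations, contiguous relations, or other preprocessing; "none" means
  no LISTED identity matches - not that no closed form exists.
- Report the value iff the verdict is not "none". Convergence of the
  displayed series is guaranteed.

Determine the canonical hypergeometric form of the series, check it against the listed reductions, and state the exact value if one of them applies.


This is -7 * 1F0(-11; -; 1) in reduced canonical form. Verdict: terminating - no listed pattern fits, but -11 in the upper list cuts the series at k = 11; direct evaluation. Hence: 0.

First insight: t_0 being -7, factor the ratio over Q (prefactor -7): negated roots = parameters.
Step ratio: r(k) = 1 * (k-11) / [(k+1)] - rational; roots negated = parameters, x = 1, C = -7.


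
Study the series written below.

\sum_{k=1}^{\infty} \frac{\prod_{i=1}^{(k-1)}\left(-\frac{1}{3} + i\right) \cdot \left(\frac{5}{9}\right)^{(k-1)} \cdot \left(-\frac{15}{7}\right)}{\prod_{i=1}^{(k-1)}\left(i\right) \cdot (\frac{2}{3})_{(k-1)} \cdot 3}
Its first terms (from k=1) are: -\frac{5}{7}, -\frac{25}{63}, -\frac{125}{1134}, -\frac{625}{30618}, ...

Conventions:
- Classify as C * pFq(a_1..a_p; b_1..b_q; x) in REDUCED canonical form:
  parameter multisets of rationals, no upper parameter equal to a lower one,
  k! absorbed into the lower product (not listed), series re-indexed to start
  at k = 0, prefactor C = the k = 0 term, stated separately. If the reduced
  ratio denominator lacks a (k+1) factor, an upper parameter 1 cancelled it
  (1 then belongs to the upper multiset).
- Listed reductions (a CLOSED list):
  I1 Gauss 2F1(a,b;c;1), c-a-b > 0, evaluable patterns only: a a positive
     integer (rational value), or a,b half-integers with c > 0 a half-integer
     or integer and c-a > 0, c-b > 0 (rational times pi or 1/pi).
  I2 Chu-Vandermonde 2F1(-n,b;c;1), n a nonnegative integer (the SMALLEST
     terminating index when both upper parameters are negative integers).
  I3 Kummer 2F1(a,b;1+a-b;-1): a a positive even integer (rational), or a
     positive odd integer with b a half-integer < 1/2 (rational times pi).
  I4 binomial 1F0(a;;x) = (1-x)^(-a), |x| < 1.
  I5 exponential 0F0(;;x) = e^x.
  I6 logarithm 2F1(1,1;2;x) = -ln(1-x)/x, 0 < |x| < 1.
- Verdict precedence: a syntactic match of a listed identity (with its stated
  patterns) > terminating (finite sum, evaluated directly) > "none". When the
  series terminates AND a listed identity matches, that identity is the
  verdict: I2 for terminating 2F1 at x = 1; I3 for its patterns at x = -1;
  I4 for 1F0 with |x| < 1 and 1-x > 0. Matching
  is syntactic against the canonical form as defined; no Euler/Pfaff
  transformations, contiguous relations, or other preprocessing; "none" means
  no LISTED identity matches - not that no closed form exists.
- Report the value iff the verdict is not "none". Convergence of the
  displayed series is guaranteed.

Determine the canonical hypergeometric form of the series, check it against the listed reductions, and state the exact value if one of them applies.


Structural cue: x = \frac{5}{9} and the parameter 2/3 appears in both the upper and lower lists and cancels.
Step ratio: r(k) = \frac{5}{9} * 1 / [(k+1)] - poly over poly, x = \frac{5}{9} from leading terms; C = -\frac{5}{7} at k = 0.

At argument \frac{5}{9}: a 0F0 with upper {-}, lower {-}, scaled by C = -\frac{5}{7}. Verdict: the I5 exponential reduction fires (the 0F0 exponential series at x = \frac{5}{9}). Its exact value is \left(-\frac{5}{7}\right) \cdot e^{\frac{5}{9}}.


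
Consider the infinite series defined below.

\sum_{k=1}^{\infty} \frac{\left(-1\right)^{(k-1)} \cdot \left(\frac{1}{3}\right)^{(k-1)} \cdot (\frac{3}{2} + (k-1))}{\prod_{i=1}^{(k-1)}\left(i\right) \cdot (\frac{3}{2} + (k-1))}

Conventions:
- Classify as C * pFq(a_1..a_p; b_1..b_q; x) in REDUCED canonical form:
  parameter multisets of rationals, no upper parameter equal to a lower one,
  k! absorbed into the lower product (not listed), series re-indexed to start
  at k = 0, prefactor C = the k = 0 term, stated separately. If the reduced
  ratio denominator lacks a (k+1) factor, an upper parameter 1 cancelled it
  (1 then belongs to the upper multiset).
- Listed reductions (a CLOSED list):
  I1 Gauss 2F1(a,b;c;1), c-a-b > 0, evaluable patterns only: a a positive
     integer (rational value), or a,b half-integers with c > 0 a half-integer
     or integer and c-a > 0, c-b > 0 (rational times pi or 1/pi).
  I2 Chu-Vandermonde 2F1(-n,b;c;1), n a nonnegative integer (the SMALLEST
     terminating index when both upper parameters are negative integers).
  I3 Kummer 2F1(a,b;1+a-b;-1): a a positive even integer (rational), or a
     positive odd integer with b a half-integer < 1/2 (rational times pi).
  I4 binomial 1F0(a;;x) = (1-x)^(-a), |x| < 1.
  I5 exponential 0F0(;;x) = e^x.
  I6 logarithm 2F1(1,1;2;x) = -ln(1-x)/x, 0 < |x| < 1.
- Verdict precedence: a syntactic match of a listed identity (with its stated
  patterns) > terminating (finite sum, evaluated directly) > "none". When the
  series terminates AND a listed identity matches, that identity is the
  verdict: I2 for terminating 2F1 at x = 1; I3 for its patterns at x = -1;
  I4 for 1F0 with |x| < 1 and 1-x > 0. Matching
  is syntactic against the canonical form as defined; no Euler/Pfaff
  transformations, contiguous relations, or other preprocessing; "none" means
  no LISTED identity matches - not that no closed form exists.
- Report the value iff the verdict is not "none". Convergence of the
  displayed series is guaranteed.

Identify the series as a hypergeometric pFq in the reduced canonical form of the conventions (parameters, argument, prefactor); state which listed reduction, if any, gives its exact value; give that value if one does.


Canonical form: C = 1 times 0F0 with upper {-}, lower {-}, x = -\frac{1}{3}. Verdict at x = -\frac{1}{3}: the exponential series (I5) matches (the 0F0 exponential series at x = -\frac{1}{3}). Sum: e^{-\frac{1}{3}}.

First insight: t_0 = 1 here, and the product of the first k integers (prefactor 1) is k!.
Ratio: r(k) = -\frac{1}{3} * 1 / [(k+1)] - rational; roots negated = parameters, x = -\frac{1}{3}, C = 1.


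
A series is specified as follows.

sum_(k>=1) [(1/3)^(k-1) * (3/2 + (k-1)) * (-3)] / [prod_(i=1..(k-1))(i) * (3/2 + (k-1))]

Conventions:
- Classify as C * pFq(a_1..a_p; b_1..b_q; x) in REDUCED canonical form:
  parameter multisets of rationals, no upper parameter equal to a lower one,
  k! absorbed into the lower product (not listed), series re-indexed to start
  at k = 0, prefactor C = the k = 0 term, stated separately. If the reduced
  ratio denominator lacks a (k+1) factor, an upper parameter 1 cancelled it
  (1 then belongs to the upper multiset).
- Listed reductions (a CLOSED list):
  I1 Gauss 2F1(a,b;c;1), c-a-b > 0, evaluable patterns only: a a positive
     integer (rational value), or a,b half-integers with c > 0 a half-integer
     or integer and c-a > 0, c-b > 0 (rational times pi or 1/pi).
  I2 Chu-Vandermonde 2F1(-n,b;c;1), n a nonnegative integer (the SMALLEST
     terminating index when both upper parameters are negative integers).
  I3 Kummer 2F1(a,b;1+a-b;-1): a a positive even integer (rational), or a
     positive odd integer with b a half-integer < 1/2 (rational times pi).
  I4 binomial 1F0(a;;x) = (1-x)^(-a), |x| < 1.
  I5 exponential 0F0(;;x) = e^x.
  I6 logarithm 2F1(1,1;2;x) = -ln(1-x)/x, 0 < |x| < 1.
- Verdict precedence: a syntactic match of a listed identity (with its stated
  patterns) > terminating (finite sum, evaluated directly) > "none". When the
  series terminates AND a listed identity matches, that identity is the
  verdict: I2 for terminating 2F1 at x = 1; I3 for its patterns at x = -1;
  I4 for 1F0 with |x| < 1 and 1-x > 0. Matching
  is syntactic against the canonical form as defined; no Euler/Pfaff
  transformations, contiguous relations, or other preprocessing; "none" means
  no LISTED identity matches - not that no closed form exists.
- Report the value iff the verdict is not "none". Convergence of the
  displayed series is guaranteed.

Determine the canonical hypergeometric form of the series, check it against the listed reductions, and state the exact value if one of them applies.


Reduced: x = 1/3, 0F0, upper = {-}, lower = {-}, C = -3. Verdict at x = 1/3: the exponential series (I5) matches (the 0F0 exponential series at x = 1/3). Its exact value is (-3) * e^(1/3).

Structural cue: with t_0 = -3, the factor k + 3/2 cancels (top and bottom), leaving prefactor -3.
Consecutive-term ratio: r(k) = (1/3) * 1 / [(k+1)] - rational in k. x = (1/3); t_0 = -3; negate the roots.


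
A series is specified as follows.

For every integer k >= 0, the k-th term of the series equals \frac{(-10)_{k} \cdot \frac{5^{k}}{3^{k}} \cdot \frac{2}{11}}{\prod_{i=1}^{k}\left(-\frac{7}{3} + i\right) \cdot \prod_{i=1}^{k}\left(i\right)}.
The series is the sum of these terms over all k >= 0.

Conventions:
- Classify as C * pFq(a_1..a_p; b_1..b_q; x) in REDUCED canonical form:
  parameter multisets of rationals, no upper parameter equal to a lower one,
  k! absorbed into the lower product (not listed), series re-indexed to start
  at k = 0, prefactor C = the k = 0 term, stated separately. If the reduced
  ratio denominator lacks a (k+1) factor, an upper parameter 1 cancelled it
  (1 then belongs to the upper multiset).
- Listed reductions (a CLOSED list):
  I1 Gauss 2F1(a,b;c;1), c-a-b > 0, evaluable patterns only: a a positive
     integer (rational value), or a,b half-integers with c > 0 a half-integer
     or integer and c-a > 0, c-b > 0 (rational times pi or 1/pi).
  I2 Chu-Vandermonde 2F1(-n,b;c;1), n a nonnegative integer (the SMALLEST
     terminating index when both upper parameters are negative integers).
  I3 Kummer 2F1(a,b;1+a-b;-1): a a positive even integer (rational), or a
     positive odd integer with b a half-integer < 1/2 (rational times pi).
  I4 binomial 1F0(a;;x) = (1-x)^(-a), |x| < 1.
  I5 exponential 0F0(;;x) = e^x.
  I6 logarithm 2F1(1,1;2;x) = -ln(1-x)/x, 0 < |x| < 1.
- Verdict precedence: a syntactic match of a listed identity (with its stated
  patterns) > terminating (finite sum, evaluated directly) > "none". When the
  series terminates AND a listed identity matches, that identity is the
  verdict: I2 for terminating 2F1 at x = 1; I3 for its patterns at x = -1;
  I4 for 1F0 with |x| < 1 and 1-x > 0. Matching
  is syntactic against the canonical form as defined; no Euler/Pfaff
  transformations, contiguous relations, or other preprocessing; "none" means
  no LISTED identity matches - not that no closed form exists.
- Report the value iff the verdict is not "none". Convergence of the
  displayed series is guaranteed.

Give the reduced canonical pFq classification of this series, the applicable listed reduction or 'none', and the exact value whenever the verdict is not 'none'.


Prefactor \frac{2}{11}, argument \frac{5}{3}: 1F1 with upper {-10} over lower {-\frac{4}{3}}. Verdict: terminating - upper -10 stops the sum at k = 10; the 11 terms are added exactly. Its exact value is \frac{4048137}{12111616}.

Key step: t_0 being \frac{2}{11}, the product of the first k integers (C = 2/11, x = 5/3) is k!.
Step ratio: r(k) = \frac{5}{3} * (k-10) / [(k-\frac{4}{3}) (k+1)] - poly over poly, x = \frac{5}{3} from leading terms; C = \frac{2}{11} at k = 0.


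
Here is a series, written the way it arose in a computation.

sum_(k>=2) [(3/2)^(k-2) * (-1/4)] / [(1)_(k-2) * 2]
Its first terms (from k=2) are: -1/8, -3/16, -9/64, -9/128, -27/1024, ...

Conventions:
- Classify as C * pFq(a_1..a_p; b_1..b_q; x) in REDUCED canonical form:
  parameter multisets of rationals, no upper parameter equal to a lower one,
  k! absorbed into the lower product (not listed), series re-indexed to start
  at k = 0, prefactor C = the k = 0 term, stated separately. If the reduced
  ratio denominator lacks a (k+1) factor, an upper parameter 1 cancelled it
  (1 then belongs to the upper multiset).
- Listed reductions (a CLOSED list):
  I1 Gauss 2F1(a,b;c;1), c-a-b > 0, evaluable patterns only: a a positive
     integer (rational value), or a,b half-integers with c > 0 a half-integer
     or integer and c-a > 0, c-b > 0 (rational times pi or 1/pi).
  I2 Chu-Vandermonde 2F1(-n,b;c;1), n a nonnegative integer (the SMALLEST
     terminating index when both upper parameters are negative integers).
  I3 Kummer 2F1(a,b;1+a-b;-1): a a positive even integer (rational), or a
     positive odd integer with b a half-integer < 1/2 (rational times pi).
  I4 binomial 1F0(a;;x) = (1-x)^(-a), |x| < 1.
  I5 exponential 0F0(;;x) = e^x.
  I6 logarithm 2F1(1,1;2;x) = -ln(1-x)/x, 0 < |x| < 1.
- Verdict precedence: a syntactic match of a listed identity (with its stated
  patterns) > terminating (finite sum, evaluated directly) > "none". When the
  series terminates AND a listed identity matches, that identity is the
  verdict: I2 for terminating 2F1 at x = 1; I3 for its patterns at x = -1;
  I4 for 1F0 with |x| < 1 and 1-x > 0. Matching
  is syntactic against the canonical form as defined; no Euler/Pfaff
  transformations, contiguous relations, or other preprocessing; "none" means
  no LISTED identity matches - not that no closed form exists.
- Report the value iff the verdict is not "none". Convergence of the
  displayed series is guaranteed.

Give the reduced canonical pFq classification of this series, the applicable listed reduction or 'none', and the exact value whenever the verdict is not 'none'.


Reduced: x = 3/2, 0F0, upper = {-}, lower = {-}, C = -1/8. Verdict: the exponential series (I5) fires (the 0F0 exponential series at x = 3/2). Exact value: (-1/8) * e^(3/2).

First insight: with t_0 = -1/8, (1)_k (C = -1/8, x = 3/2) is k! itself.
Term ratio: r(k) = (3/2) * 1 / [(k+1)] ; factor over Q: parameters, x = (3/2), and C = -1/8.
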